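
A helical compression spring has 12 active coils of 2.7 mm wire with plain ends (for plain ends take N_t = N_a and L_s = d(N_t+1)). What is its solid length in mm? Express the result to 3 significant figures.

35.1 mm

plain ends: N_t = N_a = 12
L_s = d·(N_t+1) = 2.7 × 13 = 35.1 mm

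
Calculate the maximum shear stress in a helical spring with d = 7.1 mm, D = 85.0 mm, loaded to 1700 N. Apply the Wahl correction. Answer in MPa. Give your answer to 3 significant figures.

1150 MPa

Spring index C = D/d = 85.0/7.1 = 11.9718
K_W = (4C−1)/(4C−4) + 0.615/C = 46.887/43.887 + 0.0514 = 1.1197
τ₀ = 8FD/(πd³) = 8·1700·85.0/(π·7.1³) = 1.156e+06/1124.4 = 1028.1 MPa
τ_max = K·τ₀ = 1.1197 × 1028.1 = 1151.2 MPa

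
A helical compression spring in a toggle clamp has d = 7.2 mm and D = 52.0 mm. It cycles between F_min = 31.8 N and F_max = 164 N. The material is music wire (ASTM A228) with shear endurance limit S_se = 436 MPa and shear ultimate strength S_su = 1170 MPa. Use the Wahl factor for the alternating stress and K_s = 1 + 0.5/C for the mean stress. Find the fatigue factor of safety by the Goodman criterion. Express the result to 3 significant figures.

10.4

C = D/d = 52.0/7.2 = 7.2222; K_W = (4C−1)/(4C−4)+0.615/C = 1.2057; K_s = 1+0.5/C = 1.0692
F_a = (F_max−F_min)/2 = 66.1 N; F_m = (F_max+F_min)/2 = 97.9 N
τ_a = K_W·8F_aD/(πd³) = 1.2057 × 23.45 = 28.274 MPa
τ_m = K_s·8F_mD/(πd³) = 1.0692 × 34.732 = 37.136 MPa
Goodman: 1/n_f = τ_a/S_se + τ_m/S_su = 28.274/436 + 37.136/1170 = 0.06485 + 0.03174 = 0.096589
n_f = 1/0.096589 = 10.35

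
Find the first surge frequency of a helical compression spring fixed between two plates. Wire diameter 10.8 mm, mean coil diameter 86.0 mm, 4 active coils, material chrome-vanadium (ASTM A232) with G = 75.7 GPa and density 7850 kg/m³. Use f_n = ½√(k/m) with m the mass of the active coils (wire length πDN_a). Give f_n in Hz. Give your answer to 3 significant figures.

128 Hz

k = Gd⁴/(8D³N_a) = (75.7×10³)(10.8⁴)/(8·86.0³·4) = 50.599 N/mm = 50599 N/m
Wire length L = πDN_a = π·86.0·4 = 1080.7 mm
m = ρ·(πd²/4)·L = 7850 × 91.609×10⁻⁶ m² × 1.0807 m = 0.77717 kg
f_n = ½√(k/m) = 0.5·√(50599/0.77717) = 0.5·√(65107) = 127.58 Hz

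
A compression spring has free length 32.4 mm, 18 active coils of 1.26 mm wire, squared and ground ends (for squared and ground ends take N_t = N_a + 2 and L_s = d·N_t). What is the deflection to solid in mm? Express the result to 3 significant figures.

7.20 mm

N_t = 20; L_s = 1.26·20 = 25.2 mm
δ_solid = L₀ − L_s = 32.4 − 25.2 = 7.2 mm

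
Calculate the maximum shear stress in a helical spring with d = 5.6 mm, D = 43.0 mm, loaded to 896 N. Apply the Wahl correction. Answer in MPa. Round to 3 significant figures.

Spring index C = D/d = 43.0/5.6 = 7.6786
K_W = (4C−1)/(4C−4) + 0.615/C = 29.714/26.714 + 0.0801 = 1.1924
τ₀ = 8FD/(πd³) = 8·896·43.0/(π·5.6³) = 308224/551.71 = 558.67 MPa
τ_max = K·τ₀ = 1.1924 × 558.67 = 666.15 MPa

666 MPa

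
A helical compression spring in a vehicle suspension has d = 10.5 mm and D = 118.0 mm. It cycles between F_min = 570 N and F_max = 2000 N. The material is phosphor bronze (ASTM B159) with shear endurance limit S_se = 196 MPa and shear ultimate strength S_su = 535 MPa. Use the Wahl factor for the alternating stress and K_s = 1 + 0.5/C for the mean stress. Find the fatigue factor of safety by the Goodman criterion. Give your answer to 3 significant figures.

C = D/d = 118.0/10.5 = 11.2381; K_W = (4C−1)/(4C−4)+0.615/C = 1.1280; K_s = 1+0.5/C = 1.0445
F_a = (F_max−F_min)/2 = 715 N; F_m = (F_max+F_min)/2 = 1285 N
τ_a = K_W·8F_aD/(πd³) = 1.1280 × 185.59 = 209.34 MPa
τ_m = K_s·8F_mD/(πd³) = 1.0445 × 333.55 = 348.39 MPa
Goodman: 1/n_f = τ_a/S_se + τ_m/S_su = 209.34/196 + 348.39/535 = 1.06808 + 0.65119 = 1.7193
n_f = 1/1.7193 = 0.5816

0.582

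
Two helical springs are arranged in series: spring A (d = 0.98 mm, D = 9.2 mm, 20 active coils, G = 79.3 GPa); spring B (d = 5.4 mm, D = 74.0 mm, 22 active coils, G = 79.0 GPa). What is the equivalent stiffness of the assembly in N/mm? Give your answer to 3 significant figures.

k_A = Gd⁴/(8D³N_a) = (79.3×10³)(0.98⁴)/(8·9.2³·20) = 0.58708 N/mm
k_B = Gd⁴/(8D³N_a) = (79.0×10³)(5.4⁴)/(8·74.0³·22) = 0.94188 N/mm
Series: 1/k_eq = 1/0.58708 + 1/0.94188 = 2.7651; k_eq = 0.36165 N/mm

0.362 N/mm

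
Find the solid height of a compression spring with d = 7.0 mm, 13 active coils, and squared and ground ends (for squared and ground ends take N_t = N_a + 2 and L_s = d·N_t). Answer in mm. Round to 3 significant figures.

squared and ground ends: N_t = N_a + 2 = 13 + 2 = 15
L_s = d·N_t = 7.0 × 15 = 105 mm

105 mm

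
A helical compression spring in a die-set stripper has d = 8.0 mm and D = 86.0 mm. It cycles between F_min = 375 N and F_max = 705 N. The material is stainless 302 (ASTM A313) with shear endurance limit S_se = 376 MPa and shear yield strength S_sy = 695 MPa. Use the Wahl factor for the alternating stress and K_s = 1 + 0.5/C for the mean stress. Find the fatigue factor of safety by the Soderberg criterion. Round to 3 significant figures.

1.78

C = D/d = 86.0/8.0 = 10.7500; K_W = (4C−1)/(4C−4)+0.615/C = 1.1341; K_s = 1+0.5/C = 1.0465
F_a = (F_max−F_min)/2 = 165 N; F_m = (F_max+F_min)/2 = 540 N
τ_a = K_W·8F_aD/(πd³) = 1.1341 × 70.575 = 80.042 MPa
τ_m = K_s·8F_mD/(πd³) = 1.0465 × 230.97 = 241.72 MPa
Soderberg: 1/n_f = τ_a/S_se + τ_m/S_sy = 80.042/376 + 241.72/695 = 0.21288 + 0.34779 = 0.56067
n_f = 1/0.56067 = 1.784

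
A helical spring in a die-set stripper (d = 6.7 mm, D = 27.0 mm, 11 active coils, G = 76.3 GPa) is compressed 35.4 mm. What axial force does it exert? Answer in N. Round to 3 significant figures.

3140 N

k = Gd⁴/(8D³N_a) = (76.3×10³)(6.7⁴)/(8·27.0³·11) = 88.767 N/mm
F = k·δ = 88.767 × 35.4 = 3142.3 N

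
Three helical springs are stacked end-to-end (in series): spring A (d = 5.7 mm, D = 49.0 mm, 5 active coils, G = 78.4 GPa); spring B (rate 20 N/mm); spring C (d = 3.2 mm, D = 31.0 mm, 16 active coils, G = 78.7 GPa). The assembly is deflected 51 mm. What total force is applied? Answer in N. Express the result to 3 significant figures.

89.6 N

k_A = Gd⁴/(8D³N_a) = (78.4×10³)(5.7⁴)/(8·49.0³·5) = 17.586 N/mm
k_C = Gd⁴/(8D³N_a) = (78.7×10³)(3.2⁴)/(8·31.0³·16) = 2.1641 N/mm
Series: 1/k_eq = 1/17.586 + 1/20 + 1/2.1641 = 0.56895; k_eq = 1.7576 N/mm
F = k_eq·δ = 1.7576·51 = 89.639 N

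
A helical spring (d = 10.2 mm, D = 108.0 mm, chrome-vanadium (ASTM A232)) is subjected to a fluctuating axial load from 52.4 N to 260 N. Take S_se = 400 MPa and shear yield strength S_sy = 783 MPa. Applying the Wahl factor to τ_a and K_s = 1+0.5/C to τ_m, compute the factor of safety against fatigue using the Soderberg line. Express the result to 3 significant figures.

7.66

C = D/d = 108.0/10.2 = 10.5882; K_W = (4C−1)/(4C−4)+0.615/C = 1.1363; K_s = 1+0.5/C = 1.0472
F_a = (F_max−F_min)/2 = 103.8 N; F_m = (F_max+F_min)/2 = 156.2 N
τ_a = K_W·8F_aD/(πd³) = 1.1363 × 26.901 = 30.567 MPa
τ_m = K_s·8F_mD/(πd³) = 1.0472 × 40.48 = 42.392 MPa
Soderberg: 1/n_f = τ_a/S_se + τ_m/S_sy = 30.567/400 + 42.392/783 = 0.07642 + 0.05414 = 0.13056
n_f = 1/0.13056 = 7.659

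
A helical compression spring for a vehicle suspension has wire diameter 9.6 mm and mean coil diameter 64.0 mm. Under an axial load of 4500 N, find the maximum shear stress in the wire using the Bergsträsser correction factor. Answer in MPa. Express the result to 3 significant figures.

Spring index C = D/d = 64.0/9.6 = 6.6667
K_B = (4C+2)/(4C−3) = 28.667/23.667 = 1.2113
τ₀ = 8FD/(πd³) = 8·4500·64.0/(π·9.6³) = 2.304e+06/2779.5 = 828.93 MPa
τ_max = K·τ₀ = 1.2113 × 828.93 = 1004.1 MPa

1000 MPa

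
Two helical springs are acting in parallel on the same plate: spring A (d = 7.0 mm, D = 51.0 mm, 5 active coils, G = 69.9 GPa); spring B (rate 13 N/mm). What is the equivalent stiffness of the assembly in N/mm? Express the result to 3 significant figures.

k_A = Gd⁴/(8D³N_a) = (69.9×10³)(7.0⁴)/(8·51.0³·5) = 31.63 N/mm
Parallel: k_eq = 31.63 + 13 = 44.63 N/mm

44.6 N/mm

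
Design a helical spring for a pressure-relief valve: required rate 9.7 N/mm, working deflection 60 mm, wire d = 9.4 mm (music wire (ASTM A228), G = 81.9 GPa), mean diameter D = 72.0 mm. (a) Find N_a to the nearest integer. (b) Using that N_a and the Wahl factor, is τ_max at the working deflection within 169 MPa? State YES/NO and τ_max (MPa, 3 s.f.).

(a) 22 coils; (b) YES, τ_max = 154 MPa

N_a = Gd⁴/(8D³k) = (81.9×10³)(9.4⁴)/(8·72.0³·9.7) = 22.08 → N_a = 22
Actual rate k = Gd⁴/(8D³·22) = 9.7339 N/mm
Working load F = kδ = 9.7339·60 = 584.03 N
C = 72.0/9.4 = 7.6596; K_W = (4C−1)/(4C−4)+0.615/C = 1.1929
τ_max = K_W·8FD/(πd³) = 1.1929·128.92 = 153.79 MPa
τ_max ≤ 169 MPa → acceptable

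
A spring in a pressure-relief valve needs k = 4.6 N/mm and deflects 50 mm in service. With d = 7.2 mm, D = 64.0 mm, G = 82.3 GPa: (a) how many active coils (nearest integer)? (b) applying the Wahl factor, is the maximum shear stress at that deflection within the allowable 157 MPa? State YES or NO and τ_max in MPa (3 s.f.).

(a) 23 coils; (b) YES, τ_max = 117 MPa

N_a = Gd⁴/(8D³k) = (82.3×10³)(7.2⁴)/(8·64.0³·4.6) = 22.93 → N_a = 23
Actual rate k = Gd⁴/(8D³·23) = 4.5853 N/mm
Working load F = kδ = 4.5853·50 = 229.27 N
C = 64.0/7.2 = 8.8889; K_W = (4C−1)/(4C−4)+0.615/C = 1.1643
τ_max = K_W·8FD/(πd³) = 1.1643·100.11 = 116.55 MPa
τ_max ≤ 157 MPa → acceptable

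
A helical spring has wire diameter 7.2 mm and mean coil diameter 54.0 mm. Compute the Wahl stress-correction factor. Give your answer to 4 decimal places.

1.1974

C = D/d = 54.0/7.2 = 7.5000
K_W = (4C−1)/(4C−4) + 0.615/C = 29.000/26.000 + 0.0820 = 1.1974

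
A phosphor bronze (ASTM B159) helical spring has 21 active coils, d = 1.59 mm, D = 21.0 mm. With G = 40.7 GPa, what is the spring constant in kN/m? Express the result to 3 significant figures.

k = Gd⁴/(8D³N_a) = (40.7×10³ × 1.59⁴) / (8 × 21.0³ × 21)
  = 260125 / 1.55585e+06 = 0.16719 N/mm

0.167 kN/m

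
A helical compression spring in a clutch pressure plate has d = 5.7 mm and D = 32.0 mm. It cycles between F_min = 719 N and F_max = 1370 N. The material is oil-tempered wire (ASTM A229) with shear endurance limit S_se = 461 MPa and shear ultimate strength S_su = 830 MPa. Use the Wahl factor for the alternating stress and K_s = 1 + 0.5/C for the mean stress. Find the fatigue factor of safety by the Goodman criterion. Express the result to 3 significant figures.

1.00

C = D/d = 32.0/5.7 = 5.6140; K_W = (4C−1)/(4C−4)+0.615/C = 1.2721; K_s = 1+0.5/C = 1.0891
F_a = (F_max−F_min)/2 = 325.5 N; F_m = (F_max+F_min)/2 = 1044.5 N
τ_a = K_W·8F_aD/(πd³) = 1.2721 × 143.22 = 182.19 MPa
τ_m = K_s·8F_mD/(πd³) = 1.0891 × 459.59 = 500.53 MPa
Goodman: 1/n_f = τ_a/S_se + τ_m/S_su = 182.19/461 + 500.53/830 = 0.39522 + 0.60304 = 0.99826
n_f = 1/0.99826 = 1.002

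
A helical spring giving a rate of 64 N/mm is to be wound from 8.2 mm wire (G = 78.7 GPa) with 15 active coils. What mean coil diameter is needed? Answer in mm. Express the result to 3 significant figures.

D = (Gd⁴/(8N_a·k))^(1/3) = (78.7×10³·8.2⁴/(8·15·64))^(1/3)
  = (46330.7)^(1/3) = 35.9161 mm

35.9 mm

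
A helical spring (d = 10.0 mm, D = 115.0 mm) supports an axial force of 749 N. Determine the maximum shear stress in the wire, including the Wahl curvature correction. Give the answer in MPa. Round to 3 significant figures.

Spring index C = D/d = 115.0/10.0 = 11.5000
K_W = (4C−1)/(4C−4) + 0.615/C = 45.000/42.000 + 0.0535 = 1.1249
τ₀ = 8FD/(πd³) = 8·749·115.0/(π·10.0³) = 689080/3141.6 = 219.34 MPa
τ_max = K·τ₀ = 1.1249 × 219.34 = 246.74 MPa

247 MPa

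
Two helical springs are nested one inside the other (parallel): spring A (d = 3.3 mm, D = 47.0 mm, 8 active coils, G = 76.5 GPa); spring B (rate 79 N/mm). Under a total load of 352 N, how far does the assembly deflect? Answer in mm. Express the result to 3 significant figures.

k_A = Gd⁴/(8D³N_a) = (76.5×10³)(3.3⁴)/(8·47.0³·8) = 1.3653 N/mm
Parallel: k_eq = 1.3653 + 79 = 80.365 N/mm
δ = F/k_eq = 352/80.365 = 4.38 mm

4.38 mm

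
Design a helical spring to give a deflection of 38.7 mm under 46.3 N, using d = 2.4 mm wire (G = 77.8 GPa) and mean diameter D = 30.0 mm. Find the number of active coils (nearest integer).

Required rate k = F/δ = 46.3/38.7 = 1.1964 N/mm
N_a = Gd⁴/(8D³k) = (77.8×10³ × 2.4⁴)/(8 × 30.0³ × 1.1964)
    = 2.58122e+06 / 258419 = 9.989 → 10 coils

10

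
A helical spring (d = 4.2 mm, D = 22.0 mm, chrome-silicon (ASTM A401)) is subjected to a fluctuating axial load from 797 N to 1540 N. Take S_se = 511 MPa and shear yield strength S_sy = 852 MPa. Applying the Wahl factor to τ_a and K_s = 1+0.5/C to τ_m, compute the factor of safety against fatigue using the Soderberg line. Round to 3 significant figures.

C = D/d = 22.0/4.2 = 5.2381; K_W = (4C−1)/(4C−4)+0.615/C = 1.2944; K_s = 1+0.5/C = 1.0955
F_a = (F_max−F_min)/2 = 371.5 N; F_m = (F_max+F_min)/2 = 1168.5 N
τ_a = K_W·8F_aD/(πd³) = 1.2944 × 280.91 = 363.61 MPa
τ_m = K_s·8F_mD/(πd³) = 1.0955 × 883.58 = 967.92 MPa
Soderberg: 1/n_f = τ_a/S_se + τ_m/S_sy = 363.61/511 + 967.92/852 = 0.71156 + 1.13605 = 1.8476
n_f = 1/1.8476 = 0.5412

0.541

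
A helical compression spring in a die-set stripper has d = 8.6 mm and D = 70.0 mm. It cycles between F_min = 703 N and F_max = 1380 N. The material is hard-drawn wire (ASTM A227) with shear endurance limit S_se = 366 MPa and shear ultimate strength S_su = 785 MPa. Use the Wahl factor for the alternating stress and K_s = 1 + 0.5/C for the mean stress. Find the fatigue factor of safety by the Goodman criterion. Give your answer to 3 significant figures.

C = D/d = 70.0/8.6 = 8.1395; K_W = (4C−1)/(4C−4)+0.615/C = 1.1806; K_s = 1+0.5/C = 1.0614
F_a = (F_max−F_min)/2 = 338.5 N; F_m = (F_max+F_min)/2 = 1041.5 N
τ_a = K_W·8F_aD/(πd³) = 1.1806 × 94.864 = 112 MPa
τ_m = K_s·8F_mD/(πd³) = 1.0614 × 291.88 = 309.81 MPa
Goodman: 1/n_f = τ_a/S_se + τ_m/S_su = 112/366 + 309.81/785 = 0.30600 + 0.39466 = 0.70066
n_f = 1/0.70066 = 1.427

1.43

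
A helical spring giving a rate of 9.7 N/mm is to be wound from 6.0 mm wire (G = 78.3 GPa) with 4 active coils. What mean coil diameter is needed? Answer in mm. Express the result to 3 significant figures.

68.9 mm

D = (Gd⁴/(8N_a·k))^(1/3) = (78.3×10³·6.0⁴/(8·4·9.7))^(1/3)
  = (326923)^(1/3) = 68.8888 mm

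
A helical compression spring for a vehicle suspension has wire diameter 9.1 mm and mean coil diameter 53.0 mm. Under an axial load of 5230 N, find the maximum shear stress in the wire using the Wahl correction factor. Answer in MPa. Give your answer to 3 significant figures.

Spring index C = D/d = 53.0/9.1 = 5.8242
K_W = (4C−1)/(4C−4) + 0.615/C = 22.297/19.297 + 0.1056 = 1.2611
τ₀ = 8FD/(πd³) = 8·5230·53.0/(π·9.1³) = 2.21752e+06/2367.4 = 936.68 MPa
τ_max = K·τ₀ = 1.2611 × 936.68 = 1181.2 MPa

1180 MPa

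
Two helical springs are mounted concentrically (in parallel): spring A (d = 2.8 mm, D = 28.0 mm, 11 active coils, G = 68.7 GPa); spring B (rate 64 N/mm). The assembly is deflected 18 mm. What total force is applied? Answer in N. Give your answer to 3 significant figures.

1190 N

k_A = Gd⁴/(8D³N_a) = (68.7×10³)(2.8⁴)/(8·28.0³·11) = 2.1859 N/mm
Parallel: k_eq = 2.1859 + 64 = 66.186 N/mm
F = k_eq·δ = 66.186·18 = 1191.3 N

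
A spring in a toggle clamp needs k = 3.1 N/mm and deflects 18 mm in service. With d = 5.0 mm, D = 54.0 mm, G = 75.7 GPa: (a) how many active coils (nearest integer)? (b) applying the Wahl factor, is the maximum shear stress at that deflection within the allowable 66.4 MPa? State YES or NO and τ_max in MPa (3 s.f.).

(a) 12 coils; (b) NO, τ_max = 70.2 MPa

N_a = Gd⁴/(8D³k) = (75.7×10³)(5.0⁴)/(8·54.0³·3.1) = 12.12 → N_a = 12
Actual rate k = Gd⁴/(8D³·12) = 3.1298 N/mm
Working load F = kδ = 3.1298·18 = 56.337 N
C = 54.0/5.0 = 10.8000; K_W = (4C−1)/(4C−4)+0.615/C = 1.1335
τ_max = K_W·8FD/(πd³) = 1.1335·61.975 = 70.248 MPa
τ_max > 66.4 MPa → exceeds allowable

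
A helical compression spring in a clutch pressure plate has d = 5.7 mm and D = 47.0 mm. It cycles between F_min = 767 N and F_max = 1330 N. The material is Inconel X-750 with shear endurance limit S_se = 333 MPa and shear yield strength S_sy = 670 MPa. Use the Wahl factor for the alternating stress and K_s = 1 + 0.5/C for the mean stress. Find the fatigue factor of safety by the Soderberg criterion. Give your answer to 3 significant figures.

C = D/d = 47.0/5.7 = 8.2456; K_W = (4C−1)/(4C−4)+0.615/C = 1.1781; K_s = 1+0.5/C = 1.0606
F_a = (F_max−F_min)/2 = 281.5 N; F_m = (F_max+F_min)/2 = 1048.5 N
τ_a = K_W·8F_aD/(πd³) = 1.1781 × 181.92 = 214.32 MPa
τ_m = K_s·8F_mD/(πd³) = 1.0606 × 677.61 = 718.7 MPa
Soderberg: 1/n_f = τ_a/S_se + τ_m/S_sy = 214.32/333 + 718.7/670 = 0.64362 + 1.07269 = 1.7163
n_f = 1/1.7163 = 0.5826

0.583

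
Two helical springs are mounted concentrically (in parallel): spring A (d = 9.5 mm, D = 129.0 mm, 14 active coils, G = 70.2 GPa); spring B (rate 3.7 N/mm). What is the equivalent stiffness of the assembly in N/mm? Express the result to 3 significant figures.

k_A = Gd⁴/(8D³N_a) = (70.2×10³)(9.5⁴)/(8·129.0³·14) = 2.3782 N/mm
Parallel: k_eq = 2.3782 + 3.7 = 6.0782 N/mm

6.08 N/mm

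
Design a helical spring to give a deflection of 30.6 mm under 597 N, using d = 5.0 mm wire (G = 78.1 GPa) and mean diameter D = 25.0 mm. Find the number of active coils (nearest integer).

Required rate k = F/δ = 597/30.6 = 19.51 N/mm
N_a = Gd⁴/(8D³k) = (78.1×10³ × 5.0⁴)/(8 × 25.0³ × 19.51)
    = 4.88125e+07 / 2.43873e+06 = 20.02 → 20 coils

20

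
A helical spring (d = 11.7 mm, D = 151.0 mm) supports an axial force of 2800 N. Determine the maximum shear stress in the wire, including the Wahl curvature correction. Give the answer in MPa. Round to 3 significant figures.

Spring index C = D/d = 151.0/11.7 = 12.9060
K_W = (4C−1)/(4C−4) + 0.615/C = 50.624/47.624 + 0.0477 = 1.1106
τ₀ = 8FD/(πd³) = 8·2800·151.0/(π·11.7³) = 3.3824e+06/5031.6 = 672.23 MPa
τ_max = K·τ₀ = 1.1106 × 672.23 = 746.61 MPa

747 MPa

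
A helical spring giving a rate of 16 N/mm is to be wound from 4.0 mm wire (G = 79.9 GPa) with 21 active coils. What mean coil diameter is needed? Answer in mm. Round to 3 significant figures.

19.7 mm

D = (Gd⁴/(8N_a·k))^(1/3) = (79.9×10³·4.0⁴/(8·21·16))^(1/3)
  = (7609.52)^(1/3) = 19.6692 mm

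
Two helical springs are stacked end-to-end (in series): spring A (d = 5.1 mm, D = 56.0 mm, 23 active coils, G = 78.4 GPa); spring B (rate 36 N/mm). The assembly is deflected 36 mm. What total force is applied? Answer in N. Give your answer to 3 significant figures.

56.5 N

k_A = Gd⁴/(8D³N_a) = (78.4×10³)(5.1⁴)/(8·56.0³·23) = 1.6414 N/mm
Series: 1/k_eq = 1/1.6414 + 1/36 = 0.63701; k_eq = 1.5698 N/mm
F = k_eq·δ = 1.5698·36 = 56.514 N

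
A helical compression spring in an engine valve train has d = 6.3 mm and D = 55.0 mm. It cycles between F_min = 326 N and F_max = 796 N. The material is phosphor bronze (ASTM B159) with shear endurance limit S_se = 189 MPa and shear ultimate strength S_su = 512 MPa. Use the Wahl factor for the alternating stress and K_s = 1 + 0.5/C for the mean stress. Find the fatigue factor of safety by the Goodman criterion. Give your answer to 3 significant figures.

C = D/d = 55.0/6.3 = 8.7302; K_W = (4C−1)/(4C−4)+0.615/C = 1.1675; K_s = 1+0.5/C = 1.0573
F_a = (F_max−F_min)/2 = 235 N; F_m = (F_max+F_min)/2 = 561 N
τ_a = K_W·8F_aD/(πd³) = 1.1675 × 131.63 = 153.67 MPa
τ_m = K_s·8F_mD/(πd³) = 1.0573 × 314.23 = 332.22 MPa
Goodman: 1/n_f = τ_a/S_se + τ_m/S_su = 153.67/189 + 332.22/512 = 0.81308 + 0.64888 = 1.462
n_f = 1/1.462 = 0.684

0.684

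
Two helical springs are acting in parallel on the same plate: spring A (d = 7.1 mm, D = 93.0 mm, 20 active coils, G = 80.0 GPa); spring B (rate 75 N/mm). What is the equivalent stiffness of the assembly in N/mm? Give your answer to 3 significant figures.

76.6 N/mm

k_A = Gd⁴/(8D³N_a) = (80.0×10³)(7.1⁴)/(8·93.0³·20) = 1.5796 N/mm
Parallel: k_eq = 1.5796 + 75 = 76.58 N/mm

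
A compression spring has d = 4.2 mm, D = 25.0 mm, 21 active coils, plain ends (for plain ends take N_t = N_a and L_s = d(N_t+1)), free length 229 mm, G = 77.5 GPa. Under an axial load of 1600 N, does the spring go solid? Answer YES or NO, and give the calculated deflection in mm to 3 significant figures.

YES, δ = 174 mm

k = Gd⁴/(8D³N_a) = (77.5×10³)(4.2⁴)/(8·25.0³·21) = 9.1869 N/mm
N_t = 21; L_s = 4.2·22 = 92.4 mm; δ_solid = L₀ − L_s = 229 − 92.4 = 136.6 mm
δ = F/k = 1600/9.1869 = 174.16 mm
δ ≥ δ_solid → spring goes solid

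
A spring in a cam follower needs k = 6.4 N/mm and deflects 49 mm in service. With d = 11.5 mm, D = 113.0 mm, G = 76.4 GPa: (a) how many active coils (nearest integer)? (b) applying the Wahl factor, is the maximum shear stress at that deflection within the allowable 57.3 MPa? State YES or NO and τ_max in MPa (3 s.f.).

N_a = Gd⁴/(8D³k) = (76.4×10³)(11.5⁴)/(8·113.0³·6.4) = 18.09 → N_a = 18
Actual rate k = Gd⁴/(8D³·18) = 6.4311 N/mm
Working load F = kδ = 6.4311·49 = 315.13 N
C = 113.0/11.5 = 9.8261; K_W = (4C−1)/(4C−4)+0.615/C = 1.1476
τ_max = K_W·8FD/(πd³) = 1.1476·59.622 = 68.42 MPa
τ_max > 57.3 MPa → exceeds allowable

(a) 18 coils; (b) NO, τ_max = 68.4 MPa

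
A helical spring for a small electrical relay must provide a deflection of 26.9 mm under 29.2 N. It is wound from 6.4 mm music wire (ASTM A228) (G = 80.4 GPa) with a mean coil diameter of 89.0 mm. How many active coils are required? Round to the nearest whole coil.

22

Required rate k = F/δ = 29.2/26.9 = 1.0855 N/mm
N_a = Gd⁴/(8D³k) = (80.4×10³ × 6.4⁴)/(8 × 89.0³ × 1.0855)
    = 1.34889e+08 / 6.12196e+06 = 22.03 → 22 coils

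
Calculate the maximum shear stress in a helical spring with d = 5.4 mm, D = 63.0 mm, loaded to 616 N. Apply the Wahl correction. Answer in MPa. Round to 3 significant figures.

705 MPa

Spring index C = D/d = 63.0/5.4 = 11.6667
K_W = (4C−1)/(4C−4) + 0.615/C = 45.667/42.667 + 0.0527 = 1.1230
τ₀ = 8FD/(πd³) = 8·616·63.0/(π·5.4³) = 310464/494.69 = 627.6 MPa
τ_max = K·τ₀ = 1.1230 × 627.6 = 704.81 MPa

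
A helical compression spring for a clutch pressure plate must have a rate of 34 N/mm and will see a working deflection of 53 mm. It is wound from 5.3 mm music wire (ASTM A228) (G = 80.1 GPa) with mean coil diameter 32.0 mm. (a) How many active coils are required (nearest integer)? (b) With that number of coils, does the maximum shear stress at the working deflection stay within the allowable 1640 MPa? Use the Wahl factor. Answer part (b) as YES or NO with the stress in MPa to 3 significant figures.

N_a = Gd⁴/(8D³k) = (80.1×10³)(5.3⁴)/(8·32.0³·34) = 7.091 → N_a = 7
Actual rate k = Gd⁴/(8D³·7) = 34.443 N/mm
Working load F = kδ = 34.443·53 = 1825.5 N
C = 32.0/5.3 = 6.0377; K_W = (4C−1)/(4C−4)+0.615/C = 1.2507
τ_max = K_W·8FD/(πd³) = 1.2507·999.16 = 1249.7 MPa
τ_max ≤ 1640 MPa → acceptable

(a) 7 coils; (b) YES, τ_max = 1250 MPa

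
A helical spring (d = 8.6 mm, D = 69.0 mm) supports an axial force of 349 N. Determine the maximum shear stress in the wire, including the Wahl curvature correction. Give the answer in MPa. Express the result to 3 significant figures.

Spring index C = D/d = 69.0/8.6 = 8.0233
K_W = (4C−1)/(4C−4) + 0.615/C = 31.093/28.093 + 0.0767 = 1.1834
τ₀ = 8FD/(πd³) = 8·349·69.0/(π·8.6³) = 192648/1998.2 = 96.409 MPa
τ_max = K·τ₀ = 1.1834 × 96.409 = 114.09 MPa

114 MPa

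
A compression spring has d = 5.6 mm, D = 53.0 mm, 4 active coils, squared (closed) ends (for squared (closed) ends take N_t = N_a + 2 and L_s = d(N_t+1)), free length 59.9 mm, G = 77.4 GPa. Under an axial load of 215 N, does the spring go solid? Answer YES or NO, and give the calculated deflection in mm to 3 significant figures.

k = Gd⁴/(8D³N_a) = (77.4×10³)(5.6⁴)/(8·53.0³·4) = 15.978 N/mm
N_t = 6; L_s = 5.6·7 = 39.2 mm; δ_solid = L₀ − L_s = 59.9 − 39.2 = 20.7 mm
δ = F/k = 215/15.978 = 13.456 mm
δ < δ_solid → spring does not go solid

NO, δ = 13.5 mm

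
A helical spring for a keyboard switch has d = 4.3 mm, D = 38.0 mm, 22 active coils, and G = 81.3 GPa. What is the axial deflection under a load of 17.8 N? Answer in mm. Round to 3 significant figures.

6.18 mm

k = Gd⁴/(8D³N_a) = (81.3×10³)(4.3⁴)/(8·38.0³·22) = 2.8781 N/mm
δ = F/k = 17.8 / 2.8781 = 6.1847 mm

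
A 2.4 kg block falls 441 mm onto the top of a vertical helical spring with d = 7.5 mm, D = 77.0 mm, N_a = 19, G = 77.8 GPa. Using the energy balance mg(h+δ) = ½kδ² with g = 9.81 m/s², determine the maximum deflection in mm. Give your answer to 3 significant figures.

k = Gd⁴/(8D³N_a) = (77.8×10³)(7.5⁴)/(8·77.0³·19) = 3.5474 N/mm
W = mg = 2.4 × 9.81 = 23.544 N
½kδ² − Wδ − Wh = 0 → δ = (W + √(W² + 2kWh))/k
δ = (23.544 + √(554.32 + 73664.4))/3.5474 = (23.544 + 272.43)/3.5474 = 83.435 mm

83.4 mm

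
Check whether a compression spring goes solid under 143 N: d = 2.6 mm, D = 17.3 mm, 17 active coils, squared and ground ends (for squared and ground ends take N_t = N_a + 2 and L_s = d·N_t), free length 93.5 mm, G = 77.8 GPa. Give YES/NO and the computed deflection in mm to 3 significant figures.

k = Gd⁴/(8D³N_a) = (77.8×10³)(2.6⁴)/(8·17.3³·17) = 5.0489 N/mm
N_t = 19; L_s = 2.6·19 = 49.4 mm; δ_solid = L₀ − L_s = 93.5 − 49.4 = 44.1 mm
δ = F/k = 143/5.0489 = 28.323 mm
δ < δ_solid → spring does not go solid

NO, δ = 28.3 mm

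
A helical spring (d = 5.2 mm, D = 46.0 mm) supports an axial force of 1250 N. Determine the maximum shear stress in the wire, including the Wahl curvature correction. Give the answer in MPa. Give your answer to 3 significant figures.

Spring index C = D/d = 46.0/5.2 = 8.8462
K_W = (4C−1)/(4C−4) + 0.615/C = 34.385/31.385 + 0.0695 = 1.1651
τ₀ = 8FD/(πd³) = 8·1250·46.0/(π·5.2³) = 460000/441.73 = 1041.4 MPa
τ_max = K·τ₀ = 1.1651 × 1041.4 = 1213.3 MPa

1210 MPa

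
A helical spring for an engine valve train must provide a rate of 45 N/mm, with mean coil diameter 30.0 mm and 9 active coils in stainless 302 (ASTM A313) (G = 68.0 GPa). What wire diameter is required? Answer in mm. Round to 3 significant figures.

5.99 mm

d = (8D³N_a·k / G)^(1/4) = (8·30.0³·9·45 / (68.0×10³))^0.25
  = (1286.5)^0.25 = 5.9889 mm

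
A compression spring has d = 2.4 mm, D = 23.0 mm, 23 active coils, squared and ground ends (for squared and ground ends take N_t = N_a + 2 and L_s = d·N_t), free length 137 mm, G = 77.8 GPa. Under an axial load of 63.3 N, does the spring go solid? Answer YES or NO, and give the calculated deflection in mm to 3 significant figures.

k = Gd⁴/(8D³N_a) = (77.8×10³)(2.4⁴)/(8·23.0³·23) = 1.153 N/mm
N_t = 25; L_s = 2.4·25 = 60 mm; δ_solid = L₀ − L_s = 137 − 60 = 77 mm
δ = F/k = 63.3/1.153 = 54.901 mm
δ < δ_solid → spring does not go solid

NO, δ = 54.9 mm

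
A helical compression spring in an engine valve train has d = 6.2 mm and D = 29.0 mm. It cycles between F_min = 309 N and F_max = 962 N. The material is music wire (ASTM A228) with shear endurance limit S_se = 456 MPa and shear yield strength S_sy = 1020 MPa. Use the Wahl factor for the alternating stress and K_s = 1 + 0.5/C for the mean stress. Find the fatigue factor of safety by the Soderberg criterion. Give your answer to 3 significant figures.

1.96

C = D/d = 29.0/6.2 = 4.6774; K_W = (4C−1)/(4C−4)+0.615/C = 1.3354; K_s = 1+0.5/C = 1.1069
F_a = (F_max−F_min)/2 = 326.5 N; F_m = (F_max+F_min)/2 = 635.5 N
τ_a = K_W·8F_aD/(πd³) = 1.3354 × 101.17 = 135.1 MPa
τ_m = K_s·8F_mD/(πd³) = 1.1069 × 196.91 = 217.96 MPa
Soderberg: 1/n_f = τ_a/S_se + τ_m/S_sy = 135.1/456 + 217.96/1020 = 0.29628 + 0.21369 = 0.50997
n_f = 1/0.50997 = 1.961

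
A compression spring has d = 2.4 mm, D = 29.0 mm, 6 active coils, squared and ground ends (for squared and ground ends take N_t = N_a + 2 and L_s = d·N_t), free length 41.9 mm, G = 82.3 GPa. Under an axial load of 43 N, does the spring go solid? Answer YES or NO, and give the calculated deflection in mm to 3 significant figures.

k = Gd⁴/(8D³N_a) = (82.3×10³)(2.4⁴)/(8·29.0³·6) = 2.3324 N/mm
N_t = 8; L_s = 2.4·8 = 19.2 mm; δ_solid = L₀ − L_s = 41.9 − 19.2 = 22.7 mm
δ = F/k = 43/2.3324 = 18.436 mm
δ < δ_solid → spring does not go solid

NO, δ = 18.4 mm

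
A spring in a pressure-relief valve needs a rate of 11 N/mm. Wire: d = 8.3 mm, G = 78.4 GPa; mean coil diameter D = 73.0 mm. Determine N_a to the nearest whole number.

N_a = Gd⁴/(8D³k) = (78.4×10³ × 8.3⁴)/(8 × 73.0³ × 11)
    = 3.72073e+08 / 3.42335e+07 = 10.87 → 11 coils

11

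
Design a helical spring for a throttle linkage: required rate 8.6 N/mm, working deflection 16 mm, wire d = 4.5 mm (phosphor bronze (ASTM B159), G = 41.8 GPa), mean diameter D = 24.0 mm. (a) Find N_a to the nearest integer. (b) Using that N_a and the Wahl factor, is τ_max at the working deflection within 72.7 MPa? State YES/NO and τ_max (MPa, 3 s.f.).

(a) 18 coils; (b) NO, τ_max = 119 MPa

N_a = Gd⁴/(8D³k) = (41.8×10³)(4.5⁴)/(8·24.0³·8.6) = 18.02 → N_a = 18
Actual rate k = Gd⁴/(8D³·18) = 8.6105 N/mm
Working load F = kδ = 8.6105·16 = 137.77 N
C = 24.0/4.5 = 5.3333; K_W = (4C−1)/(4C−4)+0.615/C = 1.2884
τ_max = K_W·8FD/(πd³) = 1.2884·92.398 = 119.04 MPa
τ_max > 72.7 MPa → exceeds allowable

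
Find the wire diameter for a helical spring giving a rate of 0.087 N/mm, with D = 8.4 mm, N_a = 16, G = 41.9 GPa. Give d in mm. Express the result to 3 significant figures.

0.630 mm

d = (8D³N_a·k / G)^(1/4) = (8·8.4³·16·0.087 / (41.9×10³))^0.25
  = (0.15753)^0.25 = 0.6300 mm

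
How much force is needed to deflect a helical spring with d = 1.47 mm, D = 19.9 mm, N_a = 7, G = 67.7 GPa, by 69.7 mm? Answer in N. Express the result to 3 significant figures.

k = Gd⁴/(8D³N_a) = (67.7×10³)(1.47⁴)/(8·19.9³·7) = 0.71633 N/mm
F = k·δ = 0.71633 × 69.7 = 49.928 N

49.9 N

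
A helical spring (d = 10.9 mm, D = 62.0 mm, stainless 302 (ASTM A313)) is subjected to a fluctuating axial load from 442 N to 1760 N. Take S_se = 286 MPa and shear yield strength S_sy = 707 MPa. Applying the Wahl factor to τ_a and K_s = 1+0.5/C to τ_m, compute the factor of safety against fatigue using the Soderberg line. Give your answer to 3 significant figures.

1.78

C = D/d = 62.0/10.9 = 5.6881; K_W = (4C−1)/(4C−4)+0.615/C = 1.2681; K_s = 1+0.5/C = 1.0879
F_a = (F_max−F_min)/2 = 659 N; F_m = (F_max+F_min)/2 = 1101 N
τ_a = K_W·8F_aD/(πd³) = 1.2681 × 80.341 = 101.88 MPa
τ_m = K_s·8F_mD/(πd³) = 1.0879 × 134.23 = 146.03 MPa
Soderberg: 1/n_f = τ_a/S_se + τ_m/S_sy = 101.88/286 + 146.03/707 = 0.35623 + 0.20654 = 0.56277
n_f = 1/0.56277 = 1.777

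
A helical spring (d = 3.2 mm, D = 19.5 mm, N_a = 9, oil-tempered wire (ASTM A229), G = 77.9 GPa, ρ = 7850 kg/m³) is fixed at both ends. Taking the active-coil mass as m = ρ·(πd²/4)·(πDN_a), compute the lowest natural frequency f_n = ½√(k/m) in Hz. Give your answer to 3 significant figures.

k = Gd⁴/(8D³N_a) = (77.9×10³)(3.2⁴)/(8·19.5³·9) = 15.3 N/mm = 15300 N/m
Wire length L = πDN_a = π·19.5·9 = 551.35 mm
m = ρ·(πd²/4)·L = 7850 × 8.0425×10⁻⁶ m² × 0.55135 m = 0.034809 kg
f_n = ½√(k/m) = 0.5·√(15300/0.034809) = 0.5·√(4.3956e+05) = 331.5 Hz

331 Hz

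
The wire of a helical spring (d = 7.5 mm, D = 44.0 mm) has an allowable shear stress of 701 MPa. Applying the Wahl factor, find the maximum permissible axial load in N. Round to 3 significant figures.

2100 N

C = D/d = 44.0/7.5 = 5.8667
K_W = (4C−1)/(4C−4) + 0.615/C = 22.467/19.467 + 0.1048 = 1.2589
τ_max = K·8FD/(πd³) → F_max = τ_allow·πd³/(8DK)
F_max = 701·π·7.5³/(8·44.0·1.2589) = 9.2908e+05/443.15 = 2096.5 N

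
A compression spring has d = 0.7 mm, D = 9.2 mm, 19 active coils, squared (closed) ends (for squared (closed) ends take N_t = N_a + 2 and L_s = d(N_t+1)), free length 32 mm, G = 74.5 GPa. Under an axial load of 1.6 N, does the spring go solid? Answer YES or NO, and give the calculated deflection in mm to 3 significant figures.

NO, δ = 10.6 mm

k = Gd⁴/(8D³N_a) = (74.5×10³)(0.7⁴)/(8·9.2³·19) = 0.15113 N/mm
N_t = 21; L_s = 0.7·22 = 15.4 mm; δ_solid = L₀ − L_s = 32 − 15.4 = 16.6 mm
δ = F/k = 1.6/0.15113 = 10.587 mm
δ < δ_solid → spring does not go solid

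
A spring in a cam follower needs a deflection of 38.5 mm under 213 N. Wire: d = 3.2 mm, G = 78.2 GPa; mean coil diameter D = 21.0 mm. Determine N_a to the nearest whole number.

Required rate k = F/δ = 213/38.5 = 5.5325 N/mm
N_a = Gd⁴/(8D³k) = (78.2×10³ × 3.2⁴)/(8 × 21.0³ × 5.5325)
    = 8.19986e+06 / 409889 = 20.01 → 20 coils

20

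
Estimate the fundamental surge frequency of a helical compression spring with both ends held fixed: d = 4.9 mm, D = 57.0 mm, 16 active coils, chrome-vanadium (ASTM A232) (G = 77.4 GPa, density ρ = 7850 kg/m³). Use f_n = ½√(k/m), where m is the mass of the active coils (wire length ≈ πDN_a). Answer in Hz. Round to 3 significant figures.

k = Gd⁴/(8D³N_a) = (77.4×10³)(4.9⁴)/(8·57.0³·16) = 1.8823 N/mm = 1882.3 N/m
Wire length L = πDN_a = π·57.0·16 = 2865.1 mm
m = ρ·(πd²/4)·L = 7850 × 18.857×10⁻⁶ m² × 2.8651 m = 0.42413 kg
f_n = ½√(k/m) = 0.5·√(1882.3/0.42413) = 0.5·√(4438.1) = 33.309 Hz

33.3 Hz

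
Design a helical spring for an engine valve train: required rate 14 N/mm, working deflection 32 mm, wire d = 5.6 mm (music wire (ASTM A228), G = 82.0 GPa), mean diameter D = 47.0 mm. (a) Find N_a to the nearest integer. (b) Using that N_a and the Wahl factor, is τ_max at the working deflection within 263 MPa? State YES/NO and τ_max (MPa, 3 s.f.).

(a) 7 coils; (b) NO, τ_max = 355 MPa

N_a = Gd⁴/(8D³k) = (82.0×10³)(5.6⁴)/(8·47.0³·14) = 6.935 → N_a = 7
Actual rate k = Gd⁴/(8D³·7) = 13.87 N/mm
Working load F = kδ = 13.87·32 = 443.85 N
C = 47.0/5.6 = 8.3929; K_W = (4C−1)/(4C−4)+0.615/C = 1.1747
τ_max = K_W·8FD/(πd³) = 1.1747·302.49 = 355.34 MPa
τ_max > 263 MPa → exceeds allowable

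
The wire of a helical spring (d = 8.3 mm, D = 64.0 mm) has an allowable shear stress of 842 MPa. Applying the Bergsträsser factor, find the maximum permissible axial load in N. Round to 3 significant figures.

2500 N

C = D/d = 64.0/8.3 = 7.7108
K_B = (4C+2)/(4C−3) = 32.843/27.843 = 1.1796
τ_max = K·8FD/(πd³) → F_max = τ_allow·πd³/(8DK)
F_max = 842·π·8.3³/(8·64.0·1.1796) = 1.5125e+06/603.94 = 2504.4 N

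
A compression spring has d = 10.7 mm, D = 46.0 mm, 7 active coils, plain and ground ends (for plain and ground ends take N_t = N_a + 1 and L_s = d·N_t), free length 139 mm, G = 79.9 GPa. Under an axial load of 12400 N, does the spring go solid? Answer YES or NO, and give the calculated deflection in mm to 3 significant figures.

k = Gd⁴/(8D³N_a) = (79.9×10³)(10.7⁴)/(8·46.0³·7) = 192.14 N/mm
N_t = 8; L_s = 10.7·8 = 85.6 mm; δ_solid = L₀ − L_s = 139 − 85.6 = 53.4 mm
δ = F/k = 12400/192.14 = 64.536 mm
δ ≥ δ_solid → spring goes solid

YES, δ = 64.5 mm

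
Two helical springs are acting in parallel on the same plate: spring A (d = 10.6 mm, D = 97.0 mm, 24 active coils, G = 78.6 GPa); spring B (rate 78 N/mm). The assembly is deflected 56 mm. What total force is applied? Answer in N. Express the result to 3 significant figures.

k_A = Gd⁴/(8D³N_a) = (78.6×10³)(10.6⁴)/(8·97.0³·24) = 5.6628 N/mm
Parallel: k_eq = 5.6628 + 78 = 83.663 N/mm
F = k_eq·δ = 83.663·56 = 4685.1 N

4690 N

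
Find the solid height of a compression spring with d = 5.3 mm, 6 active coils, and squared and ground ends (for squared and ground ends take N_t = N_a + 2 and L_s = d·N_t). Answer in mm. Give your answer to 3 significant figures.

squared and ground ends: N_t = N_a + 2 = 6 + 2 = 8
L_s = d·N_t = 5.3 × 8 = 42.4 mm

42.4 mm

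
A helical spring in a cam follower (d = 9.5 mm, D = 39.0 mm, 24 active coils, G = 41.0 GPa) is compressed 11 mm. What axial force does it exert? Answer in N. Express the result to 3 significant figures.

323 N

k = Gd⁴/(8D³N_a) = (41.0×10³)(9.5⁴)/(8·39.0³·24) = 29.321 N/mm
F = k·δ = 29.321 × 11 = 322.53 N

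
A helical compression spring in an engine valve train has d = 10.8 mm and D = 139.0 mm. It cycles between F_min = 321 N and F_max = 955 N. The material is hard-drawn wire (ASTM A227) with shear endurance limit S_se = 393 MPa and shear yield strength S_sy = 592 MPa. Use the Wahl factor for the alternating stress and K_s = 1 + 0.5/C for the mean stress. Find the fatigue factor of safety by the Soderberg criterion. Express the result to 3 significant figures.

C = D/d = 139.0/10.8 = 12.8704; K_W = (4C−1)/(4C−4)+0.615/C = 1.1110; K_s = 1+0.5/C = 1.0388
F_a = (F_max−F_min)/2 = 317 N; F_m = (F_max+F_min)/2 = 638 N
τ_a = K_W·8F_aD/(πd³) = 1.1110 × 89.072 = 98.956 MPa
τ_m = K_s·8F_mD/(πd³) = 1.0388 × 179.27 = 186.23 MPa
Soderberg: 1/n_f = τ_a/S_se + τ_m/S_sy = 98.956/393 + 186.23/592 = 0.25180 + 0.31458 = 0.56638
n_f = 1/0.56638 = 1.766

1.77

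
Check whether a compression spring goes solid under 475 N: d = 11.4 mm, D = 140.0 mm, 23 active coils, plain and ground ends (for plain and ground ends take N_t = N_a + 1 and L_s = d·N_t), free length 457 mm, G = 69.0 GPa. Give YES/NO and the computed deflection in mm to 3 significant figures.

k = Gd⁴/(8D³N_a) = (69.0×10³)(11.4⁴)/(8·140.0³·23) = 2.3082 N/mm
N_t = 24; L_s = 11.4·24 = 273.6 mm; δ_solid = L₀ − L_s = 457 − 273.6 = 183.4 mm
δ = F/k = 475/2.3082 = 205.79 mm
δ ≥ δ_solid → spring goes solid

YES, δ = 206 mm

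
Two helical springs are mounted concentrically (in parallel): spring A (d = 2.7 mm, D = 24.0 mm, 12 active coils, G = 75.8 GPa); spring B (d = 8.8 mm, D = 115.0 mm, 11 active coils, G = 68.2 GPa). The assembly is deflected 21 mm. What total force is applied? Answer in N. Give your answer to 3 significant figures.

128 N

k_A = Gd⁴/(8D³N_a) = (75.8×10³)(2.7⁴)/(8·24.0³·12) = 3.0354 N/mm
k_B = Gd⁴/(8D³N_a) = (68.2×10³)(8.8⁴)/(8·115.0³·11) = 3.0559 N/mm
Parallel: k_eq = 3.0354 + 3.0559 = 6.0913 N/mm
F = k_eq·δ = 6.0913·21 = 127.92 N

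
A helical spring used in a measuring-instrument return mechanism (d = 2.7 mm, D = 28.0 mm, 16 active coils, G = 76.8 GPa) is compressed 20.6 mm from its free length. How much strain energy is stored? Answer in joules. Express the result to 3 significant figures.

k = Gd⁴/(8D³N_a) = (76.8×10³)(2.7⁴)/(8·28.0³·16) = 1.4526 N/mm
U = ½kδ² = 0.5 × 1.4526 × 20.6² = 308.2 N·mm = 0.3082 J

0.308 J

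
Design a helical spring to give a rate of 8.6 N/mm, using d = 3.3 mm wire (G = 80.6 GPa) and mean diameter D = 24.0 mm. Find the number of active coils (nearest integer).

10

N_a = Gd⁴/(8D³k) = (80.6×10³ × 3.3⁴)/(8 × 24.0³ × 8.6)
    = 9.55852e+06 / 951091 = 10.05 → 10 coils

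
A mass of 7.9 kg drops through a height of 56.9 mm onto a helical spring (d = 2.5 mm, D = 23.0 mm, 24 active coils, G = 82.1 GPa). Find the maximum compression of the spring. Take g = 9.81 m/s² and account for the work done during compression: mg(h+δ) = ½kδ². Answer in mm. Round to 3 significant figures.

154 mm

k = Gd⁴/(8D³N_a) = (82.1×10³)(2.5⁴)/(8·23.0³·24) = 1.3728 N/mm
W = mg = 7.9 × 9.81 = 77.499 N
½kδ² − Wδ − Wh = 0 → δ = (W + √(W² + 2kWh))/k
δ = (77.499 + √(6006.1 + 12107.6))/1.3728 = (77.499 + 134.59)/1.3728 = 154.49 mm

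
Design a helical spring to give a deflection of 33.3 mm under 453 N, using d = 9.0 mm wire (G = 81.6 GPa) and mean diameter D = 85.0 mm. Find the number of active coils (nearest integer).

Required rate k = F/δ = 453/33.3 = 13.604 N/mm
N_a = Gd⁴/(8D³k) = (81.6×10³ × 9.0⁴)/(8 × 85.0³ × 13.604)
    = 5.35378e+08 / 6.68345e+07 = 8.01 → 8 coils

8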